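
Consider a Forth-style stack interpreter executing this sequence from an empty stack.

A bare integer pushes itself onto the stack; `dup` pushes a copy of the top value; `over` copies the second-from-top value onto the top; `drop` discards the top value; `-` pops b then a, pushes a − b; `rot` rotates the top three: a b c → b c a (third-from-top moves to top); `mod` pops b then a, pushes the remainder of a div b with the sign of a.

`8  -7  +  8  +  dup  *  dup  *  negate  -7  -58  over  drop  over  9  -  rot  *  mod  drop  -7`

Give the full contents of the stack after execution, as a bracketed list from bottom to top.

[-6561, -7]

8      : [8]
-7     : [8, -7]
+      : [1]
8      : [1, 8]
+      : [9]
dup    : [9, 9]
*      : [81]
dup    : [81, 81]
*      : [6561]
negate : [-6561]
-7     : [-6561, -7]
-58    : [-6561, -7, -58]
over   : [-6561, -7, -58, -7]
drop   : [-6561, -7, -58]
over   : [-6561, -7, -58, -7]
9      : [-6561, -7, -58, -7, 9]
-      : [-6561, -7, -58, -16]
rot    : [-6561, -58, -16, -7]
*      : [-6561, -58, 112]
mod    : [-6561, -58]
drop   : [-6561]
-7     : [-6561, -7]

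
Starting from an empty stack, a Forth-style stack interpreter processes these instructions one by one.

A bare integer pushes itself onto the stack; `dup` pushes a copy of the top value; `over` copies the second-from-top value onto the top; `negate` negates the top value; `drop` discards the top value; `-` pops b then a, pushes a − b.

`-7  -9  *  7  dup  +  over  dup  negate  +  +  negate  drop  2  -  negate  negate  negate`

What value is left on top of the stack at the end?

-7     : -7
-9     : -7 -9
*      : 63
7      : 63 7
dup    : 63 7 7
+      : 63 14
over   : 63 14 63
dup    : 63 14 63 63
negate : 63 14 63 -63
+      : 63 14 0
+      : 63 14
negate : 63 -14
drop   : 63
2      : 63 2
-      : 61
negate : -61
negate : 61
negate : -61

-61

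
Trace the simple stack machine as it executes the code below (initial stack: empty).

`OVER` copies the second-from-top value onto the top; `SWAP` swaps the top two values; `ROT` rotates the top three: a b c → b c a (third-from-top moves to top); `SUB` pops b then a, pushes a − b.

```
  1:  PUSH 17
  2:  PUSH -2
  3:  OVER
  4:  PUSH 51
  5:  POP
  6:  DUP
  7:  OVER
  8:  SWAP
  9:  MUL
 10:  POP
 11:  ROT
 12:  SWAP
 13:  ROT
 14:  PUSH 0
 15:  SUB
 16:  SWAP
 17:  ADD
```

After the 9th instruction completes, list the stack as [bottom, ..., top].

PUSH 17 : 17
PUSH -2 : 17 -2
OVER    : 17 -2 17
PUSH 51 : 17 -2 17 51
POP     : 17 -2 17
DUP     : 17 -2 17 17
OVER    : 17 -2 17 17 17
SWAP    : 17 -2 17 17 17
MUL     : 17 -2 17 289

[17, -2, 17, 289]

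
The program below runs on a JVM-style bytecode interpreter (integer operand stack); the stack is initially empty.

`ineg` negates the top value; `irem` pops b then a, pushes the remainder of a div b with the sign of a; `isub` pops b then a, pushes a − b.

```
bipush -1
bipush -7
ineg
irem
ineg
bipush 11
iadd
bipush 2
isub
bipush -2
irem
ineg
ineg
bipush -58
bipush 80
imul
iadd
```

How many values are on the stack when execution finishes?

bipush -1   [-1]
bipush -7   [-1, -7]
ineg        [-1, 7]
irem        [-1]
ineg        [1]
bipush 11   [1, 11]
iadd        [12]
bipush 2    [12, 2]
isub        [10]
bipush -2   [10, -2]
irem        [0]
ineg        [0]
ineg        [0]
bipush -58  [0, -58]
bipush 80   [0, -58, 80]
imul        [0, -4640]
iadd        [-4640]

1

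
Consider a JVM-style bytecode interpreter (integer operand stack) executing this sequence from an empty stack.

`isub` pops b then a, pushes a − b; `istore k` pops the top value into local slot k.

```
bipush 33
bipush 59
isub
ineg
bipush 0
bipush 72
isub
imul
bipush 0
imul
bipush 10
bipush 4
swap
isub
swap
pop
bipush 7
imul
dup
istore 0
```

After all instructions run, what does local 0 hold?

bipush 33 -> [33]
bipush 59 -> [33, 59]
isub      -> [-26]
ineg      -> [26]
bipush 0  -> [26, 0]
bipush 72 -> [26, 0, 72]
isub      -> [26, -72]
imul      -> [-1872]
bipush 0  -> [-1872, 0]
imul      -> [0]
bipush 10 -> [0, 10]
bipush 4  -> [0, 10, 4]
swap      -> [0, 4, 10]
isub      -> [0, -6]
swap      -> [-6, 0]
pop       -> [-6]
bipush 7  -> [-6, 7]
imul      -> [-42]
dup       -> [-42, -42]
istore 0  -> [-42]

-42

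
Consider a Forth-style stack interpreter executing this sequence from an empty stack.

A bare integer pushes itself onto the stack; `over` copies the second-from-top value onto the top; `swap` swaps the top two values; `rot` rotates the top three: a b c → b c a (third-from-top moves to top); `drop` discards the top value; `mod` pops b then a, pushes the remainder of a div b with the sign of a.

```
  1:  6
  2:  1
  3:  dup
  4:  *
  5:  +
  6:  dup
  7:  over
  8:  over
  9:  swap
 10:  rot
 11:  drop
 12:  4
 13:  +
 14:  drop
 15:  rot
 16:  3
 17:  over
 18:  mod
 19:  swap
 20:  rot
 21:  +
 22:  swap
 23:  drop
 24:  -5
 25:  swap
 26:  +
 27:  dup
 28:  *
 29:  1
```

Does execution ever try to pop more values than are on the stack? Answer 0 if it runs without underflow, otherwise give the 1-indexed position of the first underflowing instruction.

15

6     6
1     6 1
dup   6 1 1
*     6 1
+     7
dup   7 7
over  7 7 7
over  7 7 7 7
swap  7 7 7 7
rot   7 7 7 7
drop  7 7 7
4     7 7 7 4
+     7 7 11
drop  7 7
rot  — needs 3 operands, stack has 2 → underflow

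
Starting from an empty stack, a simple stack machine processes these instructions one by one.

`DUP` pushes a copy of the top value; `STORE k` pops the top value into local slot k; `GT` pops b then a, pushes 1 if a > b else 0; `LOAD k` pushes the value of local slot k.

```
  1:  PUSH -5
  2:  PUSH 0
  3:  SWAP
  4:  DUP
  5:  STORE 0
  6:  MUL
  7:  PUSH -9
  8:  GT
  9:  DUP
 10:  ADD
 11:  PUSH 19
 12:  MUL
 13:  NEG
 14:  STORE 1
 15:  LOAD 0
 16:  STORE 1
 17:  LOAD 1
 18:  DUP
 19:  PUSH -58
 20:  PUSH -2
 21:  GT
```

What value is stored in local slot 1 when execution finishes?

PUSH -5   -5
PUSH 0    -5 0
SWAP      0 -5
DUP       0 -5 -5
STORE 0   0 -5
MUL       0
PUSH -9   0 -9
GT        1
DUP       1 1
ADD       2
PUSH 19   2 19
MUL       38
NEG       -38
STORE 1   (empty)
LOAD 0    -5
STORE 1   (empty)
LOAD 1    -5
DUP       -5 -5
PUSH -58  -5 -5 -58
PUSH -2   -5 -5 -58 -2
GT        -5 -5 0

-5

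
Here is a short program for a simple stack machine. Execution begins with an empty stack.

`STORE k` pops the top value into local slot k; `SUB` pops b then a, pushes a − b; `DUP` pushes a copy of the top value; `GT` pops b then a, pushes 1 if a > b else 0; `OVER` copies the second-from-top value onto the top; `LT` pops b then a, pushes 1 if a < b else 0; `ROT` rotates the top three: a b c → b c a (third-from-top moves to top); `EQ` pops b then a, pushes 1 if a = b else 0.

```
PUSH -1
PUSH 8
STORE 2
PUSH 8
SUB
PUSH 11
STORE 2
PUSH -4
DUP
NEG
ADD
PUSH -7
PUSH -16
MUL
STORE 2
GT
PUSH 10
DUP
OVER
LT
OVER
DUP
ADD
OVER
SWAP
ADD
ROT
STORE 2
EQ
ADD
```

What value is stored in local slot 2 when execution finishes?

PUSH -1  -> -1
PUSH 8   -> -1 8
STORE 2  -> -1
PUSH 8   -> -1 8
SUB      -> -9
PUSH 11  -> -9 11
STORE 2  -> -9
PUSH -4  -> -9 -4
DUP      -> -9 -4 -4
NEG      -> -9 -4 4
ADD      -> -9 0
PUSH -7  -> -9 0 -7
PUSH -16 -> -9 0 -7 -16
MUL      -> -9 0 112
STORE 2  -> -9 0
GT       -> 0
PUSH 10  -> 0 10
DUP      -> 0 10 10
OVER     -> 0 10 10 10
LT       -> 0 10 0
OVER     -> 0 10 0 10
DUP      -> 0 10 0 10 10
ADD      -> 0 10 0 20
OVER     -> 0 10 0 20 0
SWAP     -> 0 10 0 0 20
ADD      -> 0 10 0 20
ROT      -> 0 0 20 10
STORE 2  -> 0 0 20
EQ       -> 0 0
ADD      -> 0

10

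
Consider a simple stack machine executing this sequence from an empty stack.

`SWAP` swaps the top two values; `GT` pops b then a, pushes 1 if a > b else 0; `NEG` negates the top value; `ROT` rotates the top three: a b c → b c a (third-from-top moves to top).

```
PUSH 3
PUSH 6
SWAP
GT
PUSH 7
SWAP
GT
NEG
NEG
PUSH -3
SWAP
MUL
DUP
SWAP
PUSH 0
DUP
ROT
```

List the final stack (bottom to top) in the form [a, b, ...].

PUSH 3   [3]
PUSH 6   [3, 6]
SWAP     [6, 3]
GT       [1]
PUSH 7   [1, 7]
SWAP     [7, 1]
GT       [1]
NEG      [-1]
NEG      [1]
PUSH -3  [1, -3]
SWAP     [-3, 1]
MUL      [-3]
DUP      [-3, -3]
SWAP     [-3, -3]
PUSH 0   [-3, -3, 0]
DUP      [-3, -3, 0, 0]
ROT      [-3, 0, 0, -3]

[-3, 0, 0, -3]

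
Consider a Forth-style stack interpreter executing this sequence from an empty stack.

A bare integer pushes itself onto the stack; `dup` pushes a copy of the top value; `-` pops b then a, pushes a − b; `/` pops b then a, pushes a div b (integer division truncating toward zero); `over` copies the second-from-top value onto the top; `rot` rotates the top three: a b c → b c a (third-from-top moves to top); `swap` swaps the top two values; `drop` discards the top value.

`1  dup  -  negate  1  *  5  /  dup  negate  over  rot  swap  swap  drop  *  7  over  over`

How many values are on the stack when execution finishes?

1      : 1
dup    : 1 1
-      : 0
negate : 0
1      : 0 1
*      : 0
5      : 0 5
/      : 0
dup    : 0 0
negate : 0 0
over   : 0 0 0
rot    : 0 0 0
swap   : 0 0 0
swap   : 0 0 0
drop   : 0 0
*      : 0
7      : 0 7
over   : 0 7 0
over   : 0 7 0 7

4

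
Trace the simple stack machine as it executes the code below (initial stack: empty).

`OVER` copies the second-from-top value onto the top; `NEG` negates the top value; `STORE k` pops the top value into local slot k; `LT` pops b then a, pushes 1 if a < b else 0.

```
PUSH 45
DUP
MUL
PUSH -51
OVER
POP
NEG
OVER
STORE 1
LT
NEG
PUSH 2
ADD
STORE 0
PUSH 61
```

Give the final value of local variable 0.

PUSH 45  : 45
DUP      : 45 45
MUL      : 2025
PUSH -51 : 2025 -51
OVER     : 2025 -51 2025
POP      : 2025 -51
NEG      : 2025 51
OVER     : 2025 51 2025
STORE 1  : 2025 51
LT       : 0
NEG      : 0
PUSH 2   : 0 2
ADD      : 2
STORE 0  : (empty)
PUSH 61  : 61

2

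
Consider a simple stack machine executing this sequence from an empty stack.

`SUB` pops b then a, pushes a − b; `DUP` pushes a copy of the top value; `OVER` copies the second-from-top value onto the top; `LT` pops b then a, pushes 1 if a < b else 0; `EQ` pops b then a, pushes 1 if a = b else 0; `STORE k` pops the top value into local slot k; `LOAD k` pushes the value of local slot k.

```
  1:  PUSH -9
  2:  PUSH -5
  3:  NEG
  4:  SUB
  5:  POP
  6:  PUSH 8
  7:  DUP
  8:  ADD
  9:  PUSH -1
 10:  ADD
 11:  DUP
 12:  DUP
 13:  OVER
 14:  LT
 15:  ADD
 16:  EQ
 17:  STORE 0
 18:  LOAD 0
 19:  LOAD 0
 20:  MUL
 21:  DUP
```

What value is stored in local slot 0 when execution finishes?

1

PUSH -9 -> [-9]
PUSH -5 -> [-9, -5]
NEG     -> [-9, 5]
SUB     -> [-14]
POP     -> []
PUSH 8  -> [8]
DUP     -> [8, 8]
ADD     -> [16]
PUSH -1 -> [16, -1]
ADD     -> [15]
DUP     -> [15, 15]
DUP     -> [15, 15, 15]
OVER    -> [15, 15, 15, 15]
LT      -> [15, 15, 0]
ADD     -> [15, 15]
EQ      -> [1]
STORE 0 -> []
LOAD 0  -> [1]
LOAD 0  -> [1, 1]
MUL     -> [1]
DUP     -> [1, 1]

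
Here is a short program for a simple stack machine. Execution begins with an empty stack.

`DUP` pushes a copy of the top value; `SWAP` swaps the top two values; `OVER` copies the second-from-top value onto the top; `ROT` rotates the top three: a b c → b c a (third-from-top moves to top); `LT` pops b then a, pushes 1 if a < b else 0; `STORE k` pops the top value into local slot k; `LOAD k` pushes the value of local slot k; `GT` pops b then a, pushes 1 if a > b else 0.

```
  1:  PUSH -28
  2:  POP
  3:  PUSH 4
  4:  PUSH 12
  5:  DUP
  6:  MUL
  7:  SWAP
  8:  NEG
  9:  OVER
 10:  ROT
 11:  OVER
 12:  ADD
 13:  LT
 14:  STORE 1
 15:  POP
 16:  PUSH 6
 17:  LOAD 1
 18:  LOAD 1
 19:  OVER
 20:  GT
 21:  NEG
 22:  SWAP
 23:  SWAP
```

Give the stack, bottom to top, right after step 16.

PUSH -28  [-28]
POP       []
PUSH 4    [4]
PUSH 12   [4, 12]
DUP       [4, 12, 12]
MUL       [4, 144]
SWAP      [144, 4]
NEG       [144, -4]
OVER      [144, -4, 144]
ROT       [-4, 144, 144]
OVER      [-4, 144, 144, 144]
ADD       [-4, 144, 288]
LT        [-4, 1]
STORE 1   [-4]
POP       []
PUSH 6    [6]

[6]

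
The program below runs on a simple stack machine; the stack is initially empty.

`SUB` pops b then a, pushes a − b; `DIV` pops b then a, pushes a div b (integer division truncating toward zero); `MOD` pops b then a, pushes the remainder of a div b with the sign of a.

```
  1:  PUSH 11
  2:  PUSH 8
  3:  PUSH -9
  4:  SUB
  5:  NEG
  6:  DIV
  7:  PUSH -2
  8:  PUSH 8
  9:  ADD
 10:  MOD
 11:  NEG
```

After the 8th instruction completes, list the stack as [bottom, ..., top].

[0, -2, 8]

PUSH 11 -> 11
PUSH 8  -> 11 8
PUSH -9 -> 11 8 -9
SUB     -> 11 17
NEG     -> 11 -17
DIV     -> 0
PUSH -2 -> 0 -2
PUSH 8  -> 0 -2 8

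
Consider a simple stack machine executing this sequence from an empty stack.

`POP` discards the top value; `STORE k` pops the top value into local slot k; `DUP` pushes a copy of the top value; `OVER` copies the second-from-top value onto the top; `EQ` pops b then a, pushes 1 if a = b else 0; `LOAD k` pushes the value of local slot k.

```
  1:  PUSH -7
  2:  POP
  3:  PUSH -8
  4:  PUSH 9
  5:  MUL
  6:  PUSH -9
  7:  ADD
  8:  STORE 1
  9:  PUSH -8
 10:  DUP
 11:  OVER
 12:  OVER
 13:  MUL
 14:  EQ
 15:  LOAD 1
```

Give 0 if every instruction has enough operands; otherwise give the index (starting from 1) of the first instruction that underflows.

0

PUSH -7  -7
POP      (empty)
PUSH -8  -8
PUSH 9   -8 9
MUL      -72
PUSH -9  -72 -9
ADD      -81
STORE 1  (empty)
PUSH -8  -8
DUP      -8 -8
OVER     -8 -8 -8
OVER     -8 -8 -8 -8
MUL      -8 -8 64
EQ       -8 0
LOAD 1   -8 0 -81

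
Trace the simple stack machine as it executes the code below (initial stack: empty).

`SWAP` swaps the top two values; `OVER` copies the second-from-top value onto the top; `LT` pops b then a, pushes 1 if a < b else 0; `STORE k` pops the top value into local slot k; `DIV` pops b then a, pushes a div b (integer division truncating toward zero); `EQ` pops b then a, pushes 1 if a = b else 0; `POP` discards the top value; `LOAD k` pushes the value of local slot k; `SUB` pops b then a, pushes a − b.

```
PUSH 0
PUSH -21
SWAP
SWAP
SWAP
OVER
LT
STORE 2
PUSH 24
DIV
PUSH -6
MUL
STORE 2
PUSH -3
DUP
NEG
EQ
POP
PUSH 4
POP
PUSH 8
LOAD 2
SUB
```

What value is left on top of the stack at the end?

8

PUSH 0   : [0]
PUSH -21 : [0, -21]
SWAP     : [-21, 0]
SWAP     : [0, -21]
SWAP     : [-21, 0]
OVER     : [-21, 0, -21]
LT       : [-21, 0]
STORE 2  : [-21]
PUSH 24  : [-21, 24]
DIV      : [0]
PUSH -6  : [0, -6]
MUL      : [0]
STORE 2  : []
PUSH -3  : [-3]
DUP      : [-3, -3]
NEG      : [-3, 3]
EQ       : [0]
POP      : []
PUSH 4   : [4]
POP      : []
PUSH 8   : [8]
LOAD 2   : [8, 0]
SUB      : [8]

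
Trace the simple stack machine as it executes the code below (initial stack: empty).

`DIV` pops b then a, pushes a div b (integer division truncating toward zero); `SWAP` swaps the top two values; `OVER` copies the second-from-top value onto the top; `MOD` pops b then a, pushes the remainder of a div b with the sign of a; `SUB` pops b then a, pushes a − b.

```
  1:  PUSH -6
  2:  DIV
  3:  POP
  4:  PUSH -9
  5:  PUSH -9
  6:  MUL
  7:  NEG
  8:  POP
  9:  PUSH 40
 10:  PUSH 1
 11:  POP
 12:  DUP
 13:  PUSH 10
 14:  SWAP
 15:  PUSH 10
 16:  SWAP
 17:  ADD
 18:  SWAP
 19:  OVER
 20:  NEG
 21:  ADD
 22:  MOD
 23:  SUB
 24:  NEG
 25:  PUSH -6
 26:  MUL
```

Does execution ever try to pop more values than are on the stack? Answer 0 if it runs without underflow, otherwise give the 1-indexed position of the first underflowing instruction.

2

PUSH -6 : -6
DIV  — needs 2 operands, stack has 1 → underflow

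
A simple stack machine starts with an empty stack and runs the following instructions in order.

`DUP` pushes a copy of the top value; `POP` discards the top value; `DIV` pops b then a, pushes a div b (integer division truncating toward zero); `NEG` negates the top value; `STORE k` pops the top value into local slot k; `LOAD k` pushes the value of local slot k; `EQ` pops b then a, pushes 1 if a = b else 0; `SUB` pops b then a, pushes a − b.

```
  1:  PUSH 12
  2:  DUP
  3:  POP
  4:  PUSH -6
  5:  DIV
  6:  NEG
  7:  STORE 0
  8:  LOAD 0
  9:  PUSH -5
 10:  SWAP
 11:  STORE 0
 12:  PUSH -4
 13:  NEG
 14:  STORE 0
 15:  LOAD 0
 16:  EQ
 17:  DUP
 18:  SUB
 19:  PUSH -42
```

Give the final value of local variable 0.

4

PUSH 12  -> [12]
DUP      -> [12, 12]
POP      -> [12]
PUSH -6  -> [12, -6]
DIV      -> [-2]
NEG      -> [2]
STORE 0  -> []
LOAD 0   -> [2]
PUSH -5  -> [2, -5]
SWAP     -> [-5, 2]
STORE 0  -> [-5]
PUSH -4  -> [-5, -4]
NEG      -> [-5, 4]
STORE 0  -> [-5]
LOAD 0   -> [-5, 4]
EQ       -> [0]
DUP      -> [0, 0]
SUB      -> [0]
PUSH -42 -> [0, -42]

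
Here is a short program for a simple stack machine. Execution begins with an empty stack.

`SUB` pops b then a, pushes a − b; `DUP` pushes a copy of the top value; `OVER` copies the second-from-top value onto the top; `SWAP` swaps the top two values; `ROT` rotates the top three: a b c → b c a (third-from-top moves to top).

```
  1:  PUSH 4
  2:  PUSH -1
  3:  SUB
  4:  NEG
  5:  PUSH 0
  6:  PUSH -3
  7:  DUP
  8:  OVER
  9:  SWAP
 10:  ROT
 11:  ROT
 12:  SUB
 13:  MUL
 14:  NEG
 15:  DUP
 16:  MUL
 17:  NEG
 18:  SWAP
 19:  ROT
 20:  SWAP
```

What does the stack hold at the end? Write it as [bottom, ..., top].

[0, -5, 0]

PUSH 4  : [4]
PUSH -1 : [4, -1]
SUB     : [5]
NEG     : [-5]
PUSH 0  : [-5, 0]
PUSH -3 : [-5, 0, -3]
DUP     : [-5, 0, -3, -3]
OVER    : [-5, 0, -3, -3, -3]
SWAP    : [-5, 0, -3, -3, -3]
ROT     : [-5, 0, -3, -3, -3]
ROT     : [-5, 0, -3, -3, -3]
SUB     : [-5, 0, -3, 0]
MUL     : [-5, 0, 0]
NEG     : [-5, 0, 0]
DUP     : [-5, 0, 0, 0]
MUL     : [-5, 0, 0]
NEG     : [-5, 0, 0]
SWAP    : [-5, 0, 0]
ROT     : [0, 0, -5]
SWAP    : [0, -5, 0]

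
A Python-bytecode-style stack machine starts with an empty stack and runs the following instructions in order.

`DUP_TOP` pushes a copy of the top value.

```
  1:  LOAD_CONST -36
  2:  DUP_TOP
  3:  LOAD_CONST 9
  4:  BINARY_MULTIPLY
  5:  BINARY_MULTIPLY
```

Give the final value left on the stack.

11664

LOAD_CONST -36  → -36
DUP_TOP         → -36 -36
LOAD_CONST 9    → -36 -36 9
BINARY_MULTIPLY → -36 -324
BINARY_MULTIPLY → 11664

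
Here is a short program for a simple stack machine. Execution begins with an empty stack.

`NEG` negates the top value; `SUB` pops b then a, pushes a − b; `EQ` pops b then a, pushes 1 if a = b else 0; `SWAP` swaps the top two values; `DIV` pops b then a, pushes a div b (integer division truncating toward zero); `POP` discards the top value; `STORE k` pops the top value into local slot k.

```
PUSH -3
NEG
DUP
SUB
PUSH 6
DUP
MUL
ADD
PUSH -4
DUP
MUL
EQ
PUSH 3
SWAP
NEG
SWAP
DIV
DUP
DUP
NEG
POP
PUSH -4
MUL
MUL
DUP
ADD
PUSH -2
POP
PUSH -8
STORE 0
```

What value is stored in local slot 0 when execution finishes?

PUSH -3 : -3
NEG     : 3
DUP     : 3 3
SUB     : 0
PUSH 6  : 0 6
DUP     : 0 6 6
MUL     : 0 36
ADD     : 36
PUSH -4 : 36 -4
DUP     : 36 -4 -4
MUL     : 36 16
EQ      : 0
PUSH 3  : 0 3
SWAP    : 3 0
NEG     : 3 0
SWAP    : 0 3
DIV     : 0
DUP     : 0 0
DUP     : 0 0 0
NEG     : 0 0 0
POP     : 0 0
PUSH -4 : 0 0 -4
MUL     : 0 0
MUL     : 0
DUP     : 0 0
ADD     : 0
PUSH -2 : 0 -2
POP     : 0
PUSH -8 : 0 -8
STORE 0 : 0

-8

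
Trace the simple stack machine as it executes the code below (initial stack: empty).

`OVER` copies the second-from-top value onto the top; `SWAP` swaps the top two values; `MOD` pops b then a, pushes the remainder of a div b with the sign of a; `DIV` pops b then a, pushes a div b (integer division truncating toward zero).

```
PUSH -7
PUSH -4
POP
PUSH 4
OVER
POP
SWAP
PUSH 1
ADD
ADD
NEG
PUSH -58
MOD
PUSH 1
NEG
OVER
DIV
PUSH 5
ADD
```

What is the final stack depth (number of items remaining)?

2

PUSH -7  → [-7]
PUSH -4  → [-7, -4]
POP      → [-7]
PUSH 4   → [-7, 4]
OVER     → [-7, 4, -7]
POP      → [-7, 4]
SWAP     → [4, -7]
PUSH 1   → [4, -7, 1]
ADD      → [4, -6]
ADD      → [-2]
NEG      → [2]
PUSH -58 → [2, -58]
MOD      → [2]
PUSH 1   → [2, 1]
NEG      → [2, -1]
OVER     → [2, -1, 2]
DIV      → [2, 0]
PUSH 5   → [2, 0, 5]
ADD      → [2, 5]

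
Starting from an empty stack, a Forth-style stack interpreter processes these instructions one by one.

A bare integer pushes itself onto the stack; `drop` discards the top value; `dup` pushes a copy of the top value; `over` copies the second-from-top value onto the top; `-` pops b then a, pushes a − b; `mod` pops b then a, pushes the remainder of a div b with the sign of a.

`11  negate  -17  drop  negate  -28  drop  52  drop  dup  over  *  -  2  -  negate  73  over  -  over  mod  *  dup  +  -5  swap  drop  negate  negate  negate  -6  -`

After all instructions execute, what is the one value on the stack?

11      [11]
negate  [-11]
-17     [-11, -17]
drop    [-11]
negate  [11]
-28     [11, -28]
drop    [11]
52      [11, 52]
drop    [11]
dup     [11, 11]
over    [11, 11, 11]
*       [11, 121]
-       [-110]
2       [-110, 2]
-       [-112]
negate  [112]
73      [112, 73]
over    [112, 73, 112]
-       [112, -39]
over    [112, -39, 112]
mod     [112, -39]
*       [-4368]
dup     [-4368, -4368]
+       [-8736]
-5      [-8736, -5]
swap    [-5, -8736]
drop    [-5]
negate  [5]
negate  [-5]
negate  [5]
-6      [5, -6]
-       [11]

11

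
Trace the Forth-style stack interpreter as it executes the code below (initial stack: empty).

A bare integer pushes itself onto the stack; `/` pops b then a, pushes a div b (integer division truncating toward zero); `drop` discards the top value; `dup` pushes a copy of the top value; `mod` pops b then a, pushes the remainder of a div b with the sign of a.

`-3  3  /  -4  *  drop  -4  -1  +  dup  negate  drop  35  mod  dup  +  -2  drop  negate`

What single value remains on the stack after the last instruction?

10

-3     -> -3
3      -> -3 3
/      -> -1
-4     -> -1 -4
*      -> 4
drop   -> (empty)
-4     -> -4
-1     -> -4 -1
+      -> -5
dup    -> -5 -5
negate -> -5 5
drop   -> -5
35     -> -5 35
mod    -> -5
dup    -> -5 -5
+      -> -10
-2     -> -10 -2
drop   -> -10
negate -> 10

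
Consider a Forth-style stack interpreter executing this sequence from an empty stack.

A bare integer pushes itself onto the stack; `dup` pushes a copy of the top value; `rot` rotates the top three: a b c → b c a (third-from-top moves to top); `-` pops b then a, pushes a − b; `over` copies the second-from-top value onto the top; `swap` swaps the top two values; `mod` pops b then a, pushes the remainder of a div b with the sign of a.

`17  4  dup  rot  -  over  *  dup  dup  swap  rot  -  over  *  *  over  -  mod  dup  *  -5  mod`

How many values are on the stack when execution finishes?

1

17    17
4     17 4
dup   17 4 4
rot   4 4 17
-     4 -13
over  4 -13 4
*     4 -52
dup   4 -52 -52
dup   4 -52 -52 -52
swap  4 -52 -52 -52
rot   4 -52 -52 -52
-     4 -52 0
over  4 -52 0 -52
*     4 -52 0
*     4 0
over  4 0 4
-     4 -4
mod   0
dup   0 0
*     0
-5    0 -5
mod   0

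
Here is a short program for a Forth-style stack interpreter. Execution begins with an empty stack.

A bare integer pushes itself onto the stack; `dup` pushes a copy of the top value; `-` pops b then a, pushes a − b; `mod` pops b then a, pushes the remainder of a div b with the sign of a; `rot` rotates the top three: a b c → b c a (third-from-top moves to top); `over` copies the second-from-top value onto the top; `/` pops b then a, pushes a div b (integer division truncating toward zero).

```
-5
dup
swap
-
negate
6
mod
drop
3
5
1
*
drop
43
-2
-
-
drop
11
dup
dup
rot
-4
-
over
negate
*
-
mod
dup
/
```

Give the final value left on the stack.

1

-5     → -5
dup    → -5 -5
swap   → -5 -5
-      → 0
negate → 0
6      → 0 6
mod    → 0
drop   → (empty)
3      → 3
5      → 3 5
1      → 3 5 1
*      → 3 5
drop   → 3
43     → 3 43
-2     → 3 43 -2
-      → 3 45
-      → -42
drop   → (empty)
11     → 11
dup    → 11 11
dup    → 11 11 11
rot    → 11 11 11
-4     → 11 11 11 -4
-      → 11 11 15
over   → 11 11 15 11
negate → 11 11 15 -11
*      → 11 11 -165
-      → 11 176
mod    → 11
dup    → 11 11
/      → 1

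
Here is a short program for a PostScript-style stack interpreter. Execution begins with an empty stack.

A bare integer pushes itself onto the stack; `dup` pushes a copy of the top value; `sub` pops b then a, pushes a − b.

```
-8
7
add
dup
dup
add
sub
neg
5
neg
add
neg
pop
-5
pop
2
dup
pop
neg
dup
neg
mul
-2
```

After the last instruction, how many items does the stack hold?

2

-8   -8
7    -8 7
add  -1
dup  -1 -1
dup  -1 -1 -1
add  -1 -2
sub  1
neg  -1
5    -1 5
neg  -1 -5
add  -6
neg  6
pop  (empty)
-5   -5
pop  (empty)
2    2
dup  2 2
pop  2
neg  -2
dup  -2 -2
neg  -2 2
mul  -4
-2   -4 -2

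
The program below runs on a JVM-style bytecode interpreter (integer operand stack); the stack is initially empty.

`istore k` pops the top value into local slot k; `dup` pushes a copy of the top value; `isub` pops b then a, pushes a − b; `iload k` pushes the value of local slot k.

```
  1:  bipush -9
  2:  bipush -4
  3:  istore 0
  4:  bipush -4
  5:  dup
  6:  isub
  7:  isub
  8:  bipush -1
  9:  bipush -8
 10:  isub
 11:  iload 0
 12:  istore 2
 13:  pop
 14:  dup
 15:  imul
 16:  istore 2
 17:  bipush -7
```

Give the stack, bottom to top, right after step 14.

[-9, -9]

bipush -9 -> -9
bipush -4 -> -9 -4
istore 0  -> -9
bipush -4 -> -9 -4
dup       -> -9 -4 -4
isub      -> -9 0
isub      -> -9
bipush -1 -> -9 -1
bipush -8 -> -9 -1 -8
isub      -> -9 7
iload 0   -> -9 7 -4
istore 2  -> -9 7
pop       -> -9
dup       -> -9 -9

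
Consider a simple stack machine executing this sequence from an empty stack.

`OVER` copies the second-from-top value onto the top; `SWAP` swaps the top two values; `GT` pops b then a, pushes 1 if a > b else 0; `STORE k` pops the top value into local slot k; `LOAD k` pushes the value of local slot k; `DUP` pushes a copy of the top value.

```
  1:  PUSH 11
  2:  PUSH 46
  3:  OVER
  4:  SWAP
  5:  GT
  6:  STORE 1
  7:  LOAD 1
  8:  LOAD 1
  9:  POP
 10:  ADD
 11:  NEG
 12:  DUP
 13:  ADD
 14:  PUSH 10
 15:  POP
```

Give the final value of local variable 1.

0

PUSH 11 → [11]
PUSH 46 → [11, 46]
OVER    → [11, 46, 11]
SWAP    → [11, 11, 46]
GT      → [11, 0]
STORE 1 → [11]
LOAD 1  → [11, 0]
LOAD 1  → [11, 0, 0]
POP     → [11, 0]
ADD     → [11]
NEG     → [-11]
DUP     → [-11, -11]
ADD     → [-22]
PUSH 10 → [-22, 10]
POP     → [-22]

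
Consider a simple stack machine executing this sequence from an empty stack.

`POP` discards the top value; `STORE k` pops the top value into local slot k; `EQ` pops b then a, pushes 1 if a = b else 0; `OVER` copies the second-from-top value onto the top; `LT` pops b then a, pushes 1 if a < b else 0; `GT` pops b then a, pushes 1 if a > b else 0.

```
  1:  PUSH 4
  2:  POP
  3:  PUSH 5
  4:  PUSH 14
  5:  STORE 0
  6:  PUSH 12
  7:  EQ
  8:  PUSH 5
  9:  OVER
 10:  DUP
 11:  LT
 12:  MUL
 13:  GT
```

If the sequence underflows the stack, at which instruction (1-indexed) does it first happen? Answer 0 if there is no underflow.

0

PUSH 4   4
POP      (empty)
PUSH 5   5
PUSH 14  5 14
STORE 0  5
PUSH 12  5 12
EQ       0
PUSH 5   0 5
OVER     0 5 0
DUP      0 5 0 0
LT       0 5 0
MUL      0 0
GT       0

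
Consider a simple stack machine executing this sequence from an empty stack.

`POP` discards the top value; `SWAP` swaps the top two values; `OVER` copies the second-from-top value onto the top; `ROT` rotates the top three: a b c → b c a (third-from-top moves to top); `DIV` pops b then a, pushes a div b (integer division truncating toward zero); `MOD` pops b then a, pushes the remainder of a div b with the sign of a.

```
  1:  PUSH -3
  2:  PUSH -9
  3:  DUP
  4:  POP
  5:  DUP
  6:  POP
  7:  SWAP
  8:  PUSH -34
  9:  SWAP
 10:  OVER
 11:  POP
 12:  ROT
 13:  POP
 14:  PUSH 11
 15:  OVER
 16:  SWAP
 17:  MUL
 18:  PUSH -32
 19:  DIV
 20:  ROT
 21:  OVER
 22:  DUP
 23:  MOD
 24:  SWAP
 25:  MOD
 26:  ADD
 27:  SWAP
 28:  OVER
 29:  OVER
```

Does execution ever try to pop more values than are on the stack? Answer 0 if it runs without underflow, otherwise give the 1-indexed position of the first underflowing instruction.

PUSH -3   [-3]
PUSH -9   [-3, -9]
DUP       [-3, -9, -9]
POP       [-3, -9]
DUP       [-3, -9, -9]
POP       [-3, -9]
SWAP      [-9, -3]
PUSH -34  [-9, -3, -34]
SWAP      [-9, -34, -3]
OVER      [-9, -34, -3, -34]
POP       [-9, -34, -3]
ROT       [-34, -3, -9]
POP       [-34, -3]
PUSH 11   [-34, -3, 11]
OVER      [-34, -3, 11, -3]
SWAP      [-34, -3, -3, 11]
MUL       [-34, -3, -33]
PUSH -32  [-34, -3, -33, -32]
DIV       [-34, -3, 1]
ROT       [-3, 1, -34]
OVER      [-3, 1, -34, 1]
DUP       [-3, 1, -34, 1, 1]
MOD       [-3, 1, -34, 0]
SWAP      [-3, 1, 0, -34]
MOD       [-3, 1, 0]
ADD       [-3, 1]
SWAP      [1, -3]
OVER      [1, -3, 1]
OVER      [1, -3, 1, -3]

0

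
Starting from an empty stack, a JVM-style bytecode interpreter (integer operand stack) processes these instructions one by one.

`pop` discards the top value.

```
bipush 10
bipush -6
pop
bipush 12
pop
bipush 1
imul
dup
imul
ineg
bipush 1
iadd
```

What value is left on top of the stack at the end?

-99

bipush 10 : [10]
bipush -6 : [10, -6]
pop       : [10]
bipush 12 : [10, 12]
pop       : [10]
bipush 1  : [10, 1]
imul      : [10]
dup       : [10, 10]
imul      : [100]
ineg      : [-100]
bipush 1  : [-100, 1]
iadd      : [-99]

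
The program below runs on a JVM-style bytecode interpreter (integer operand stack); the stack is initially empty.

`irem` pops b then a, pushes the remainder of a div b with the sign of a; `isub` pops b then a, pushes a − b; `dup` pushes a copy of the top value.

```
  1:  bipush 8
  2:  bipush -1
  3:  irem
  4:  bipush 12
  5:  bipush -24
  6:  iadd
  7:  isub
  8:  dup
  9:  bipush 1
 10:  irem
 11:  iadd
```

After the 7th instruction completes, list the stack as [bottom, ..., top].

bipush 8    [8]
bipush -1   [8, -1]
irem        [0]
bipush 12   [0, 12]
bipush -24  [0, 12, -24]
iadd        [0, -12]
isub        [12]

[12]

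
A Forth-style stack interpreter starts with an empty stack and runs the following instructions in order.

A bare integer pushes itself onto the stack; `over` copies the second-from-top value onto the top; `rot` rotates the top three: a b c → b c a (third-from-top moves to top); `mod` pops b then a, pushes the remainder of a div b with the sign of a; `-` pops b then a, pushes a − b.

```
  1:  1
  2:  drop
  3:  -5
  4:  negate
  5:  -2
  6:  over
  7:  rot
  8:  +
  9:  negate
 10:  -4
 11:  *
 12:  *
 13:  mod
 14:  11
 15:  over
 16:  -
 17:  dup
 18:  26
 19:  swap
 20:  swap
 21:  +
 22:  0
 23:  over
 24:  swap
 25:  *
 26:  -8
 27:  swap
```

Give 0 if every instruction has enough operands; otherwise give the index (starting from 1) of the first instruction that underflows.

13

1      : 1
drop   : (empty)
-5     : -5
negate : 5
-2     : 5 -2
over   : 5 -2 5
rot    : -2 5 5
+      : -2 10
negate : -2 -10
-4     : -2 -10 -4
*      : -2 40
*      : -80
mod  — needs 2 operands, stack has 1 → underflow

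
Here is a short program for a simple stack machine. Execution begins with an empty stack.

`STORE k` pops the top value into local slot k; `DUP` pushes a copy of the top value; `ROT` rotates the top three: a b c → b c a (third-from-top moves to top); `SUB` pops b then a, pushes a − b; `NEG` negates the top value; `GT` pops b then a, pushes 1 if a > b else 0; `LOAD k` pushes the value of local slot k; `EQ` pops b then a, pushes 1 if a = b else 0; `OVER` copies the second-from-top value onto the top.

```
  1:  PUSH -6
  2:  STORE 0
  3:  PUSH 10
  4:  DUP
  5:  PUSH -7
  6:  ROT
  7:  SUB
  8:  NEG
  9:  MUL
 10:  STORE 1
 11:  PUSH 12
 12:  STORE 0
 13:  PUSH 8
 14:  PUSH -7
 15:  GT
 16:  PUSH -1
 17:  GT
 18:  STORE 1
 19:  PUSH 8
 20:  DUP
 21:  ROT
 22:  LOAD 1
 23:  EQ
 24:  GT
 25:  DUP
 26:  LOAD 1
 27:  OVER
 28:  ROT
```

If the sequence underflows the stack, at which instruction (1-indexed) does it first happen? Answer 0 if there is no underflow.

PUSH -6 -> -6
STORE 0 -> (empty)
PUSH 10 -> 10
DUP     -> 10 10
PUSH -7 -> 10 10 -7
ROT     -> 10 -7 10
SUB     -> 10 -17
NEG     -> 10 17
MUL     -> 170
STORE 1 -> (empty)
PUSH 12 -> 12
STORE 0 -> (empty)
PUSH 8  -> 8
PUSH -7 -> 8 -7
GT      -> 1
PUSH -1 -> 1 -1
GT      -> 1
STORE 1 -> (empty)
PUSH 8  -> 8
DUP     -> 8 8
ROT  — needs 3 operands, stack has 2 → underflow

21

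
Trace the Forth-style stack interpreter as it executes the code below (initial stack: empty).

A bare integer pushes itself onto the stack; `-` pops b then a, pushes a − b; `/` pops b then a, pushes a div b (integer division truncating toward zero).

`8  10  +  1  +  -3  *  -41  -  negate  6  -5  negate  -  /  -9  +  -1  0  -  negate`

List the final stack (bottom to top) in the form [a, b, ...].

8      : [8]
10     : [8, 10]
+      : [18]
1      : [18, 1]
+      : [19]
-3     : [19, -3]
*      : [-57]
-41    : [-57, -41]
-      : [-16]
negate : [16]
6      : [16, 6]
-5     : [16, 6, -5]
negate : [16, 6, 5]
-      : [16, 1]
/      : [16]
-9     : [16, -9]
+      : [7]
-1     : [7, -1]
0      : [7, -1, 0]
-      : [7, -1]
negate : [7, 1]

[7, 1]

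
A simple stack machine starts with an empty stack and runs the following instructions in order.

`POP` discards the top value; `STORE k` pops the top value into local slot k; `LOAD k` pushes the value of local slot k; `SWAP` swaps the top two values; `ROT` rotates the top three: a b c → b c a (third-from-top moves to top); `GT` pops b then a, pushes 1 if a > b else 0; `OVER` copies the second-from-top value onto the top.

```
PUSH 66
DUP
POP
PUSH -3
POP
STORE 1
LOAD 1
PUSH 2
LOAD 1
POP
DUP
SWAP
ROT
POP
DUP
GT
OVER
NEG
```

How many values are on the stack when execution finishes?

3

PUSH 66  [66]
DUP      [66, 66]
POP      [66]
PUSH -3  [66, -3]
POP      [66]
STORE 1  []
LOAD 1   [66]
PUSH 2   [66, 2]
LOAD 1   [66, 2, 66]
POP      [66, 2]
DUP      [66, 2, 2]
SWAP     [66, 2, 2]
ROT      [2, 2, 66]
POP      [2, 2]
DUP      [2, 2, 2]
GT       [2, 0]
OVER     [2, 0, 2]
NEG      [2, 0, -2]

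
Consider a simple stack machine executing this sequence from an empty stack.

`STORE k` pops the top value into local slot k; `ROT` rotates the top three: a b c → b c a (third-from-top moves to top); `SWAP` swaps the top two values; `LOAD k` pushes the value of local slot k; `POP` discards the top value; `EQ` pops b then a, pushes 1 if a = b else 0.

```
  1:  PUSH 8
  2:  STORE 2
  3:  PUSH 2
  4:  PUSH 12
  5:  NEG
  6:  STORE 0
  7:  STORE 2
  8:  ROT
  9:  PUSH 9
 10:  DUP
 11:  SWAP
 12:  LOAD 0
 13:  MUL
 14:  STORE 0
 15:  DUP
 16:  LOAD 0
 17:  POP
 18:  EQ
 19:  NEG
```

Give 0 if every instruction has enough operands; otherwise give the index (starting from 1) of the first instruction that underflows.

8

PUSH 8   [8]
STORE 2  []
PUSH 2   [2]
PUSH 12  [2, 12]
NEG      [2, -12]
STORE 0  [2]
STORE 2  []
ROT  — needs 3 operands, stack has 0 → underflow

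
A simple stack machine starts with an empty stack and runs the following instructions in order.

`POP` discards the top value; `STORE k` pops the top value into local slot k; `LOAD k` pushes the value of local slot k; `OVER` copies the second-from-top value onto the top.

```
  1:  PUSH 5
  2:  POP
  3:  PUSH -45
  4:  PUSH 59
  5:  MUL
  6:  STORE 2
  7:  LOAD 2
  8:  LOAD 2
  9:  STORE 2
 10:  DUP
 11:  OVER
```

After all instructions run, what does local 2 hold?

-2655

PUSH 5   : [5]
POP      : []
PUSH -45 : [-45]
PUSH 59  : [-45, 59]
MUL      : [-2655]
STORE 2  : []
LOAD 2   : [-2655]
LOAD 2   : [-2655, -2655]
STORE 2  : [-2655]
DUP      : [-2655, -2655]
OVER     : [-2655, -2655, -2655]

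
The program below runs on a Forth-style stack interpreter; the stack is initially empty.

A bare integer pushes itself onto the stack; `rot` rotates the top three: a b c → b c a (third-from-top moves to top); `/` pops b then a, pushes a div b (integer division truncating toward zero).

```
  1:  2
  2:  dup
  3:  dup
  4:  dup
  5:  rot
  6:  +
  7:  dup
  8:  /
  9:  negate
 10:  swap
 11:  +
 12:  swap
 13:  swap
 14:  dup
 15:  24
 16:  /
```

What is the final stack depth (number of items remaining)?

3

2       [2]
dup     [2, 2]
dup     [2, 2, 2]
dup     [2, 2, 2, 2]
rot     [2, 2, 2, 2]
+       [2, 2, 4]
dup     [2, 2, 4, 4]
/       [2, 2, 1]
negate  [2, 2, -1]
swap    [2, -1, 2]
+       [2, 1]
swap    [1, 2]
swap    [2, 1]
dup     [2, 1, 1]
24      [2, 1, 1, 24]
/       [2, 1, 0]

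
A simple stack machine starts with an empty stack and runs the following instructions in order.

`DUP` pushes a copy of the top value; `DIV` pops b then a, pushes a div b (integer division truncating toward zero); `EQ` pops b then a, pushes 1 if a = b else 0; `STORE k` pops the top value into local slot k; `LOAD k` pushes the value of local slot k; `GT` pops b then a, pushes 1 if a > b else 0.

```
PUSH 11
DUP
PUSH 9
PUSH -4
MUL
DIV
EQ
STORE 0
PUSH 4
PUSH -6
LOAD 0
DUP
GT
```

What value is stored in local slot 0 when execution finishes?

0

PUSH 11 → [11]
DUP     → [11, 11]
PUSH 9  → [11, 11, 9]
PUSH -4 → [11, 11, 9, -4]
MUL     → [11, 11, -36]
DIV     → [11, 0]
EQ      → [0]
STORE 0 → []
PUSH 4  → [4]
PUSH -6 → [4, -6]
LOAD 0  → [4, -6, 0]
DUP     → [4, -6, 0, 0]
GT      → [4, -6, 0]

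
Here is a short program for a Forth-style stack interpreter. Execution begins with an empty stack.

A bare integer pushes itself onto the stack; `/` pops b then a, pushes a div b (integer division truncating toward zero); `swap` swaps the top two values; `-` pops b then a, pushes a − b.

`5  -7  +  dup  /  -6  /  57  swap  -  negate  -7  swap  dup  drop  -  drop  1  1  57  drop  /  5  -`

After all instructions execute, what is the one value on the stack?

-4

5      : [5]
-7     : [5, -7]
+      : [-2]
dup    : [-2, -2]
/      : [1]
-6     : [1, -6]
/      : [0]
57     : [0, 57]
swap   : [57, 0]
-      : [57]
negate : [-57]
-7     : [-57, -7]
swap   : [-7, -57]
dup    : [-7, -57, -57]
drop   : [-7, -57]
-      : [50]
drop   : []
1      : [1]
1      : [1, 1]
57     : [1, 1, 57]
drop   : [1, 1]
/      : [1]
5      : [1, 5]
-      : [-4]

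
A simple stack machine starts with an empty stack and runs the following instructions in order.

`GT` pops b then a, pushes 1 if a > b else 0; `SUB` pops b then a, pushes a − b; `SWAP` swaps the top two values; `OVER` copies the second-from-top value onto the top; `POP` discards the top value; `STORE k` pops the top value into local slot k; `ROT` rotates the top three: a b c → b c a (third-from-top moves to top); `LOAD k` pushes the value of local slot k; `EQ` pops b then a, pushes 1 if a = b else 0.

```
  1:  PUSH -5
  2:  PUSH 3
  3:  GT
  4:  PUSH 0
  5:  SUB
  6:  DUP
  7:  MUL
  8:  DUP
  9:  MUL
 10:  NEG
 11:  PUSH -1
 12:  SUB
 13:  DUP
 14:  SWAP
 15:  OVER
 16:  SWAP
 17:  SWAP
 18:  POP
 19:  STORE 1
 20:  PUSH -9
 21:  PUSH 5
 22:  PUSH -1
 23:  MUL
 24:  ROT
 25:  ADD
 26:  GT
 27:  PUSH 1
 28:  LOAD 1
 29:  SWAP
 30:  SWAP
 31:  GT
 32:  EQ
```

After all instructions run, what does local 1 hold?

PUSH -5 : -5
PUSH 3  : -5 3
GT      : 0
PUSH 0  : 0 0
SUB     : 0
DUP     : 0 0
MUL     : 0
DUP     : 0 0
MUL     : 0
NEG     : 0
PUSH -1 : 0 -1
SUB     : 1
DUP     : 1 1
SWAP    : 1 1
OVER    : 1 1 1
SWAP    : 1 1 1
SWAP    : 1 1 1
POP     : 1 1
STORE 1 : 1
PUSH -9 : 1 -9
PUSH 5  : 1 -9 5
PUSH -1 : 1 -9 5 -1
MUL     : 1 -9 -5
ROT     : -9 -5 1
ADD     : -9 -4
GT      : 0
PUSH 1  : 0 1
LOAD 1  : 0 1 1
SWAP    : 0 1 1
SWAP    : 0 1 1
GT      : 0 0
EQ      : 1

1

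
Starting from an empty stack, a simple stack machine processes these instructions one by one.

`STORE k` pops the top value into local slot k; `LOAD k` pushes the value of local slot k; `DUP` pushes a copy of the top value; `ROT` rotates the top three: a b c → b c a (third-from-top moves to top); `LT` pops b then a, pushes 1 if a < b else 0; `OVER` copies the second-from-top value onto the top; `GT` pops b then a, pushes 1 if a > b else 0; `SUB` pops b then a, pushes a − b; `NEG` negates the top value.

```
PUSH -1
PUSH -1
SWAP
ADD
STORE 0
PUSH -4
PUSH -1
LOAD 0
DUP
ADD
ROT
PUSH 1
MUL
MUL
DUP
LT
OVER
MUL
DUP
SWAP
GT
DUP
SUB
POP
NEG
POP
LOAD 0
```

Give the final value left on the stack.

PUSH -1 : -1
PUSH -1 : -1 -1
SWAP    : -1 -1
ADD     : -2
STORE 0 : (empty)
PUSH -4 : -4
PUSH -1 : -4 -1
LOAD 0  : -4 -1 -2
DUP     : -4 -1 -2 -2
ADD     : -4 -1 -4
ROT     : -1 -4 -4
PUSH 1  : -1 -4 -4 1
MUL     : -1 -4 -4
MUL     : -1 16
DUP     : -1 16 16
LT      : -1 0
OVER    : -1 0 -1
MUL     : -1 0
DUP     : -1 0 0
SWAP    : -1 0 0
GT      : -1 0
DUP     : -1 0 0
SUB     : -1 0
POP     : -1
NEG     : 1
POP     : (empty)
LOAD 0  : -2

-2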